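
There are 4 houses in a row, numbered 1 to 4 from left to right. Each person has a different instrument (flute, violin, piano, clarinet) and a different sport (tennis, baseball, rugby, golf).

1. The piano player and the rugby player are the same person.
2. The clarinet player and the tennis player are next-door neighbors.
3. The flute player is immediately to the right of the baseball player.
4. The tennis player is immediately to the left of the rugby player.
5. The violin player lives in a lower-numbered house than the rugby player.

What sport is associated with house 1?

The flute player is narrowed to house 2 or 3 or 4; consider each.
Placing it in house 2 and house 4 leads to a contradiction, so it's in house 3.
By clue 3, the baseball player is in house 2.
By clue 1, the piano player is in house 4.
From clue 1, the rugby player must be in house 4.
By clue 4, the tennis player is in house 3.
That leaves violin as the instrument for house 1.
House 2 instrument: only clarinet fits.
The only sport still possible for house 1 is golf.
So: house 1 = violin/golf, house 2 = clarinet/baseball, house 3 = flute/tennis, house 4 = piano/rugby.

golf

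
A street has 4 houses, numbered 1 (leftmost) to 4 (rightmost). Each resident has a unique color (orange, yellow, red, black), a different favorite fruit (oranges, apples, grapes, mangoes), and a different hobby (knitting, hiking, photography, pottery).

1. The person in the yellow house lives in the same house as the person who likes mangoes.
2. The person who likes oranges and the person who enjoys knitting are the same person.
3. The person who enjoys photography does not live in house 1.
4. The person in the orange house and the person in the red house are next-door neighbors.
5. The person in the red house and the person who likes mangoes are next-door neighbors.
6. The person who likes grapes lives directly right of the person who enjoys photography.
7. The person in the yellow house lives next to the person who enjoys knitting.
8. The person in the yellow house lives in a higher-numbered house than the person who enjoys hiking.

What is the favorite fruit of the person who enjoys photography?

mangoes

The person who likes grapes is narrowed to house 3 or 4; consider each.
Placing it in house 3 leads to a contradiction, so it's in house 4.
The person who enjoys photography is in house 3 (clue 6).
That leaves pottery as the hobby for house 4.
The person in the yellow house is narrowed to house 2 or 3; consider each.
Placing it in house 2 leads to a contradiction, so it's in house 3.
Clue 1 places the person who likes mangoes in house 3.
By clue 7, the person who enjoys knitting is in house 2.
So house 1 gets hiking for hobby.
By clue 2, the person who likes oranges is in house 2.
From clue 4, the person in the orange house must be in house 1.
The person in the red house is in house 2 (clue 4).
House 4 color: only black fits.
The only favorite fruit still possible for house 1 is apples.
So: house 1 = orange/apples/hiking, house 2 = red/oranges/knitting, house 3 = yellow/mangoes/photography, house 4 = black/grapes/pottery.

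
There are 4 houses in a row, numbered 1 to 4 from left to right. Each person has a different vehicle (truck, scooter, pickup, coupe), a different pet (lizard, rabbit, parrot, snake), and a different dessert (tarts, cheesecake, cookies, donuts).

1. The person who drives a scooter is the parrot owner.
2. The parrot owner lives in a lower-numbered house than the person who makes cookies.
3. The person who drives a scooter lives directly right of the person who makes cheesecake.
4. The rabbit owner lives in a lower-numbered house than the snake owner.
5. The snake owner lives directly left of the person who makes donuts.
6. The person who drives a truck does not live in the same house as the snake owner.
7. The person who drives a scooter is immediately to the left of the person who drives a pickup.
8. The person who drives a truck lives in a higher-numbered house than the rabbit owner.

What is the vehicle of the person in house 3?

pickup

That leaves coupe as the vehicle for house 1.
So house 4 gets lizard for pet.
So house 1 gets rabbit for pet.
The person who drives a pickup is narrowed to house 3 or 4; consider each.
Placing it in house 4 leads to a contradiction, so it's in house 3.
Clue 7 places the person who drives a scooter in house 2.
House 4's vehicle must be truck (nothing else left).
From clue 1, the parrot owner must be in house 2.
The person who makes cheesecake is in house 1 (clue 3).
That leaves snake as the pet for house 3.
That leaves tarts as the dessert for house 2.
By clue 5, the person who makes donuts is in house 4.
House 3's dessert must be cookies (nothing else left).
So: house 1 = coupe/rabbit/cheesecake, house 2 = scooter/parrot/tarts, house 3 = pickup/snake/cookies, house 4 = truck/lizard/donuts.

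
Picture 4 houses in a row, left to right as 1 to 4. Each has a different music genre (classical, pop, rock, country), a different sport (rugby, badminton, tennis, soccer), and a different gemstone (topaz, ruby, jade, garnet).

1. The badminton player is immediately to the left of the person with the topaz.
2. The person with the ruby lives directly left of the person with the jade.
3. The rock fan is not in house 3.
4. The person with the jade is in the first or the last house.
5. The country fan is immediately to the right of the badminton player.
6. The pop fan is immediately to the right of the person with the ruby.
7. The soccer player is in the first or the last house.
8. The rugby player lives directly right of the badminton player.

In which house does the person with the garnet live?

1

By clue 4, the person with the jade is in house 4.
By clue 2, the person with the ruby is in house 3.
The pop fan is in house 4 (clue 6).
The only gemstone still possible for house 1 is garnet.
House 2's gemstone must be topaz (nothing else left).
By clue 1, the badminton player is in house 1.
Clue 5: the country fan is in house 2.
By clue 8, the rugby player is in house 2.
House 3 music genre: only classical fits.
The only sport still possible for house 3 is tennis.
House 4 sport: only soccer fits.
House 1's music genre must be rock (nothing else left).
So: house 1 = rock/badminton/garnet, house 2 = country/rugby/topaz, house 3 = classical/tennis/ruby, house 4 = pop/soccer/jade.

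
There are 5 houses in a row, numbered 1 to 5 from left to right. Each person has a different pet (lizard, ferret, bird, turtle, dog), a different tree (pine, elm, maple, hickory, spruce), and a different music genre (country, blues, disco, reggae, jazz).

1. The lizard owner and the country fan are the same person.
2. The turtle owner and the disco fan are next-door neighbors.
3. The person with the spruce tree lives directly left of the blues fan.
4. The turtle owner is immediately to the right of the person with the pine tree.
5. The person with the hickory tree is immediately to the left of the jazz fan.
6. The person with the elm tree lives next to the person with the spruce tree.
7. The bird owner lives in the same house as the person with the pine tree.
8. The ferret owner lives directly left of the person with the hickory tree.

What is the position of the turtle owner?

2

The ferret owner is narrowed to house 1 or 2 or 3; consider each.
Placing it in house 1 and house 2 leads to a contradiction, so it's in house 3.
Clue 8 places the person with the hickory tree in house 4.
Clue 5 places the jazz fan in house 5.
Clue 7: the bird owner is in house 1.
The person with the pine tree is in house 1 (clue 7).
So house 5 gets maple for tree.
From clue 4, the turtle owner must be in house 2.
House 5 pet: only dog fits.
By clue 1, the country fan is in house 4.
House 4's pet must be lizard (nothing else left).
House 1's music genre must be disco (nothing else left).
House 2's music genre must be reggae (nothing else left).
That leaves blues as the music genre for house 3.
The person with the spruce tree is in house 2 (clue 3).
By clue 6, the person with the elm tree is in house 3.
So: house 1 = bird/pine/disco, house 2 = turtle/spruce/reggae, house 3 = ferret/elm/blues, house 4 = lizard/hickory/country, house 5 = dog/maple/jazz.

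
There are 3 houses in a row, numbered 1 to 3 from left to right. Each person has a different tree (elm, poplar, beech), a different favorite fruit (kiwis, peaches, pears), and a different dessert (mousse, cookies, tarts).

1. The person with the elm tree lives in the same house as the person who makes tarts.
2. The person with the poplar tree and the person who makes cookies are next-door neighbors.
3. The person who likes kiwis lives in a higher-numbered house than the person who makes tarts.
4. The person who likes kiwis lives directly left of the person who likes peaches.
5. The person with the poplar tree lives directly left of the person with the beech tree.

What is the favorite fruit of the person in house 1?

Clue 4 places the person who likes kiwis in house 2.
Clue 4 places the person who likes peaches in house 3.
That leaves pears as the favorite fruit for house 1.
By clue 3, the person who makes tarts is in house 1.
The only tree still possible for house 3 is beech.
From clue 1, the person with the elm tree must be in house 1.
Clue 5: the person with the poplar tree is in house 2.
From clue 2, the person who makes cookies must be in house 3.
So house 2 gets mousse for dessert.
So: house 1 = elm/pears/tarts, house 2 = poplar/kiwis/mousse, house 3 = beech/peaches/cookies.

pears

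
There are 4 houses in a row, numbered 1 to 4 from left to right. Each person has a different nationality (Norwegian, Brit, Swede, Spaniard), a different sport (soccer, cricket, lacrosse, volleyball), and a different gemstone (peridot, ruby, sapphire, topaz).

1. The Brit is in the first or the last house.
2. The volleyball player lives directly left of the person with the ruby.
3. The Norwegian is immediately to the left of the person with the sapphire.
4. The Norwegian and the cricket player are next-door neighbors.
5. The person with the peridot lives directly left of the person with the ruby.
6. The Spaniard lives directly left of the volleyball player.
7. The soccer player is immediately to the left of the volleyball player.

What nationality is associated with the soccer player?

Spaniard

That leaves topaz as the gemstone for house 1.
The Brit is narrowed to house 1 or 4; consider each.
Placing it in house 1 leads to a contradiction, so it's in house 4.
The Spaniard is narrowed to house 1 or 2; consider each.
Placing it in house 2 leads to a contradiction, so it's in house 1.
Clue 6: the volleyball player is in house 2.
Clue 7: the soccer player is in house 1.
By clue 2, the person with the ruby is in house 3.
From clue 5, the person with the peridot must be in house 2.
So house 4 gets sapphire for gemstone.
Clue 3: the Norwegian is in house 3.
By clue 4, the cricket player is in house 4.
So house 2 gets Swede for nationality.
So house 3 gets lacrosse for sport.
So: house 1 = Spaniard/soccer/topaz, house 2 = Swede/volleyball/peridot, house 3 = Norwegian/lacrosse/ruby, house 4 = Brit/cricket/sapphire.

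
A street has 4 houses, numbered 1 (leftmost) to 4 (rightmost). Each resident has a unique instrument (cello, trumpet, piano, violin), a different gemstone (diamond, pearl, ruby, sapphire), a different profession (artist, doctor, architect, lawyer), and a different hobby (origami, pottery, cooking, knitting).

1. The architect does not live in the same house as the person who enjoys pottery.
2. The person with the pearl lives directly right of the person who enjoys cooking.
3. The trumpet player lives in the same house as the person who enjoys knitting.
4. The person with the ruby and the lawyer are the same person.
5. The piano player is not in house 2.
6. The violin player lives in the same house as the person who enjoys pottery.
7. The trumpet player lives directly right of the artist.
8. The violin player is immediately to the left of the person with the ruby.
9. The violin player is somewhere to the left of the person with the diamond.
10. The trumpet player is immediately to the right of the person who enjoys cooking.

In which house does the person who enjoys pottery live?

House 1 gemstone: only sapphire fits.
The piano player is narrowed to house 1 or 3 or 4; consider each.
Placing it in house 1 and house 4 leads to a contradiction, so it's in house 3.
The trumpet player is narrowed to house 2 or 4; consider each.
Placing it in house 2 leads to a contradiction, so it's in house 4.
Clue 3 places the person who enjoys knitting in house 4.
By clue 7, the artist is in house 3.
Clue 10: the person who enjoys cooking is in house 3.
That leaves lawyer as the profession for house 2.
By clue 2, the person with the pearl is in house 4.
By clue 4, the person with the ruby is in house 2.
Clue 8 places the violin player in house 1.
So house 2 gets cello for instrument.
House 3 gemstone: only diamond fits.
By clue 6, the person who enjoys pottery is in house 1.
House 2's hobby must be origami (nothing else left).
Clue 1 places the architect in house 4.
House 1 profession: only doctor fits.
So: house 1 = violin/sapphire/doctor/pottery, house 2 = cello/ruby/lawyer/origami, house 3 = piano/diamond/artist/cooking, house 4 = trumpet/pearl/architect/knitting.

1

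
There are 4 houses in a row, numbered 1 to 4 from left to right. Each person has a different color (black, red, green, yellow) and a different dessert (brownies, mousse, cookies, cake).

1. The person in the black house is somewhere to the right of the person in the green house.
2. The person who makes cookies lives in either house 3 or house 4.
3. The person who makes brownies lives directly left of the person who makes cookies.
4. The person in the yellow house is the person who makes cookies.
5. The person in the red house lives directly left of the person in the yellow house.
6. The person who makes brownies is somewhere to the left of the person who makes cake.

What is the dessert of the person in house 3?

cookies

The only color still possible for house 1 is green.
That leaves mousse as the dessert for house 1.
House 2 dessert: only brownies fits.
Clue 3: the person who makes cookies is in house 3.
By clue 4, the person in the yellow house is in house 3.
Clue 5 places the person in the red house in house 2.
The only color still possible for house 4 is black.
The only dessert still possible for house 4 is cake.
So: house 1 = green/mousse, house 2 = red/brownies, house 3 = yellow/cookies, house 4 = black/cake.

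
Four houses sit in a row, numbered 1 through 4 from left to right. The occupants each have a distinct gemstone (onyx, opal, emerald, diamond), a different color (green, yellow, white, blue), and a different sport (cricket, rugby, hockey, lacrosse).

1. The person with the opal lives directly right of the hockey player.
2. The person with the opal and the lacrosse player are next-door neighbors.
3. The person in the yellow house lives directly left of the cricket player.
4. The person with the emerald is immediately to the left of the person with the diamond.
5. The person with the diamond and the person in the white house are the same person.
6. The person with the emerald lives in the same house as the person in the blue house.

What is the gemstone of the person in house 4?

The person with the diamond is narrowed to house 2 or 3 or 4; consider each.
Placing it in house 2 and house 3 leads to a contradiction, so it's in house 4.
By clue 4, the person with the emerald is in house 3.
Clue 5 places the person in the white house in house 4.
The person in the blue house is in house 3 (clue 6).
The only gemstone still possible for house 1 is onyx.
House 2 gemstone: only opal fits.
By clue 1, the hockey player is in house 1.
House 3's sport must be lacrosse (nothing else left).
The only sport still possible for house 4 is rugby.
Clue 3: the person in the yellow house is in house 1.
So house 2 gets green for color.
That leaves cricket as the sport for house 2.
So: house 1 = onyx/yellow/hockey, house 2 = opal/green/cricket, house 3 = emerald/blue/lacrosse, house 4 = diamond/white/rugby.

diamond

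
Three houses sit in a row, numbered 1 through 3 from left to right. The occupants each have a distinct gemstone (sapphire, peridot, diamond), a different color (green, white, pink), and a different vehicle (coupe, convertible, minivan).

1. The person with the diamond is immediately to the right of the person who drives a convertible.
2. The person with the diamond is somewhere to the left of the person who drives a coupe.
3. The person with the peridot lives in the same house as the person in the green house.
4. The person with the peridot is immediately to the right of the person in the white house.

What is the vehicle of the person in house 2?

From clue 2, the person with the diamond must be in house 2.
Clue 2 places the person who drives a coupe in house 3.
House 1 gemstone: only sapphire fits.
House 3's gemstone must be peridot (nothing else left).
Clue 1: the person who drives a convertible is in house 1.
The person in the green house is in house 3 (clue 3).
The person in the white house is in house 2 (clue 4).
The only color still possible for house 1 is pink.
That leaves minivan as the vehicle for house 2.
So: house 1 = sapphire/pink/convertible, house 2 = diamond/white/minivan, house 3 = peridot/green/coupe.

minivan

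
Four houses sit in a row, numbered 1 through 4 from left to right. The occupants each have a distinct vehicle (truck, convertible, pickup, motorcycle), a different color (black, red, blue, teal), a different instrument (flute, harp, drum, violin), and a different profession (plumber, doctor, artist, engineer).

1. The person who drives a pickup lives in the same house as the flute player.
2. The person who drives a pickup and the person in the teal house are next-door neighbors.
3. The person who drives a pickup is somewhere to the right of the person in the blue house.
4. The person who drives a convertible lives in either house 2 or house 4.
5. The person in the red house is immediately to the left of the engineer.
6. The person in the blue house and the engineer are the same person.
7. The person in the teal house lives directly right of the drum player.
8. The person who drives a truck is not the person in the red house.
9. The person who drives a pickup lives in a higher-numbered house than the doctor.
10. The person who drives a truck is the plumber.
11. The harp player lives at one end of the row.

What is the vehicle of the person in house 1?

motorcycle

The person who drives a convertible is narrowed to house 2 or 4; consider each.
Placing it in house 4 leads to a contradiction, so it's in house 2.
The person who drives a pickup is narrowed to house 3 or 4; consider each.
Placing it in house 3 leads to a contradiction, so it's in house 4.
By clue 1, the flute player is in house 4.
By clue 2, the person in the teal house is in house 3.
Clue 7: the drum player is in house 2.
House 4's color must be black (nothing else left).
That leaves harp as the instrument for house 1.
The only instrument still possible for house 3 is violin.
By clue 6, the engineer is in house 2.
House 1 color: only red fits.
That leaves blue as the color for house 2.
The only profession still possible for house 4 is artist.
From clue 8, the person who drives a truck must be in house 3.
From clue 10, the plumber must be in house 3.
That leaves motorcycle as the vehicle for house 1.
The only profession still possible for house 1 is doctor.
So: house 1 = motorcycle/red/harp/doctor, house 2 = convertible/blue/drum/engineer, house 3 = truck/teal/violin/plumber, house 4 = pickup/black/flute/artist.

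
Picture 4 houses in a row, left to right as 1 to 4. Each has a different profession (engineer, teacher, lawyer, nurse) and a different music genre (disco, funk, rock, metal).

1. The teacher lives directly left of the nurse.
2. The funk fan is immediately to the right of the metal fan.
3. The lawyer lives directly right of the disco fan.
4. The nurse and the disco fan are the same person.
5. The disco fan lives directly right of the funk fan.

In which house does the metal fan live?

Clue 5 places the disco fan in house 3.
From clue 5, the funk fan must be in house 2.
House 1's music genre must be metal (nothing else left).
That leaves rock as the music genre for house 4.
Clue 3: the lawyer is in house 4.
The nurse is in house 3 (clue 4).
Clue 1 places the teacher in house 2.
House 1 profession: only engineer fits.
So: house 1 = engineer/metal, house 2 = teacher/funk, house 3 = nurse/disco, house 4 = lawyer/rock.

1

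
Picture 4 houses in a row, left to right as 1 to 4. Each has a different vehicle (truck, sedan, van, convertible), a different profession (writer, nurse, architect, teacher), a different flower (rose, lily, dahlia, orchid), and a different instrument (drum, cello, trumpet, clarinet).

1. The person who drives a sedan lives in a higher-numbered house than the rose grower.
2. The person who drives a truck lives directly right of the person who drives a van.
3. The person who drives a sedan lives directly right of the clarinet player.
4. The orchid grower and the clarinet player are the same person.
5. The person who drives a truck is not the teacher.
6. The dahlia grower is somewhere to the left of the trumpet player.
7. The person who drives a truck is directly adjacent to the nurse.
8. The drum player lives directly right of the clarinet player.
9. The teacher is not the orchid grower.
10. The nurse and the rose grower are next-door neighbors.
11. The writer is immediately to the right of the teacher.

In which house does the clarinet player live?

House 4 flower: only lily fits.
The person who drives a sedan is narrowed to house 2 or 3 or 4; consider each.
Placing it in house 2 and house 3 leads to a contradiction, so it's in house 4.
The clarinet player is in house 3 (clue 3).
The orchid grower is in house 3 (clue 4).
From clue 8, the drum player must be in house 4.
The only instrument still possible for house 1 is cello.
That leaves trumpet as the instrument for house 2.
The dahlia grower is in house 1 (clue 6).
That leaves architect as the profession for house 4.
The only flower still possible for house 2 is rose.
From clue 7, the person who drives a truck must be in house 2.
The only vehicle still possible for house 1 is van.
The only vehicle still possible for house 3 is convertible.
Clue 5 places the teacher in house 1.
By clue 11, the writer is in house 2.
The only profession still possible for house 3 is nurse.
So: house 1 = van/teacher/dahlia/cello, house 2 = truck/writer/rose/trumpet, house 3 = convertible/nurse/orchid/clarinet, house 4 = sedan/architect/lily/drum.

3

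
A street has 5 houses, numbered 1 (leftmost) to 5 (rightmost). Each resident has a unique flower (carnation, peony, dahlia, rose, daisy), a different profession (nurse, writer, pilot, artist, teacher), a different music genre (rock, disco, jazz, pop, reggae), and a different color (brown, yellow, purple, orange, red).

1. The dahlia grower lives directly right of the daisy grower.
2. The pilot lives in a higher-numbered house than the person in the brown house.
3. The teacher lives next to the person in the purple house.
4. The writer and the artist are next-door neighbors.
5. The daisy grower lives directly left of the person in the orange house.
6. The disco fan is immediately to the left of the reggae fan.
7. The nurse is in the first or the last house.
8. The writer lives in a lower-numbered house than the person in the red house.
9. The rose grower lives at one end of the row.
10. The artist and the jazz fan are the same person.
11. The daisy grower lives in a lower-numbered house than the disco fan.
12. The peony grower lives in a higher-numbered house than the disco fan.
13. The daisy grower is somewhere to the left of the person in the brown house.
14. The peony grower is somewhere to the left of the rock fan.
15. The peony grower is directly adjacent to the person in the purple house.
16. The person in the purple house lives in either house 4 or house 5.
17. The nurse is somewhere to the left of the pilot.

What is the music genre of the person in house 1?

Clue 17: the nurse is in house 1.
That leaves yellow as the color for house 1.
That leaves pop as the music genre for house 1.
The dahlia grower is narrowed to house 2 or 3; consider each.
Placing it in house 3 leads to a contradiction, so it's in house 2.
By clue 1, the daisy grower is in house 1.
By clue 5, the person in the orange house is in house 2.
House 5 flower: only rose fits.
The carnation grower is narrowed to house 3 or 4; consider each.
Placing it in house 4 leads to a contradiction, so it's in house 3.
That leaves peony as the flower for house 4.
Clue 14 places the rock fan in house 5.
The person in the purple house is in house 5 (clue 15).
Clue 3 places the teacher in house 4.
So house 5 gets pilot for profession.
The only music genre still possible for house 4 is reggae.
From clue 6, the disco fan must be in house 3.
So house 2 gets jazz for music genre.
Clue 10 places the artist in house 2.
So house 3 gets writer for profession.
Clue 8: the person in the red house is in house 4.
That leaves brown as the color for house 3.
So: house 1 = daisy/nurse/pop/yellow, house 2 = dahlia/artist/jazz/orange, house 3 = carnation/writer/disco/brown, house 4 = peony/teacher/reggae/red, house 5 = rose/pilot/rock/purple.

pop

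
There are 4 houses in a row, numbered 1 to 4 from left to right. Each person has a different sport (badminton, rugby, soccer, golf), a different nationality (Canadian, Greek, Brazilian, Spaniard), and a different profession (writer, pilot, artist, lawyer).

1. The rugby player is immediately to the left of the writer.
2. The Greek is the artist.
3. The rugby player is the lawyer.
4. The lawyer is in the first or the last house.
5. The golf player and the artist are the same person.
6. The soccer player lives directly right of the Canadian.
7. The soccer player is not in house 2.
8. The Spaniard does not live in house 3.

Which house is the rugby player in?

The lawyer is in house 1 (clue 4).
Clue 3: the rugby player is in house 1.
Clue 1 places the writer in house 2.
So house 2 gets badminton for sport.
The golf player is narrowed to house 3 or 4; consider each.
Placing it in house 3 leads to a contradiction, so it's in house 4.
From clue 5, the artist must be in house 4.
The only sport still possible for house 3 is soccer.
That leaves pilot as the profession for house 3.
The Greek is in house 4 (clue 2).
From clue 6, the Canadian must be in house 2.
House 1's nationality must be Spaniard (nothing else left).
That leaves Brazilian as the nationality for house 3.
So: house 1 = rugby/Spaniard/lawyer, house 2 = badminton/Canadian/writer, house 3 = soccer/Brazilian/pilot, house 4 = golf/Greek/artist.

1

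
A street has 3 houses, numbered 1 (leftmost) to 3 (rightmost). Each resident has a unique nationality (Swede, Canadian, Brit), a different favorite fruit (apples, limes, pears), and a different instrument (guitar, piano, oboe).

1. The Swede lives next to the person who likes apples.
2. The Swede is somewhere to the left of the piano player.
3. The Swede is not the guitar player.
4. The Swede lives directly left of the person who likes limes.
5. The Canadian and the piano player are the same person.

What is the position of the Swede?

2

The Canadian is narrowed to house 2 or 3; consider each.
Placing it in house 2 leads to a contradiction, so it's in house 3.
Clue 5 places the piano player in house 3.
The Brit is narrowed to house 1 or 2; consider each.
Placing it in house 2 leads to a contradiction, so it's in house 1.
That leaves Swede as the nationality for house 2.
Clue 3 places the guitar player in house 1.
By clue 4, the person who likes limes is in house 3.
House 2 favorite fruit: only pears fits.
House 2 instrument: only oboe fits.
The only favorite fruit still possible for house 1 is apples.
So: house 1 = Brit/apples/guitar, house 2 = Swede/pears/oboe, house 3 = Canadian/limes/piano.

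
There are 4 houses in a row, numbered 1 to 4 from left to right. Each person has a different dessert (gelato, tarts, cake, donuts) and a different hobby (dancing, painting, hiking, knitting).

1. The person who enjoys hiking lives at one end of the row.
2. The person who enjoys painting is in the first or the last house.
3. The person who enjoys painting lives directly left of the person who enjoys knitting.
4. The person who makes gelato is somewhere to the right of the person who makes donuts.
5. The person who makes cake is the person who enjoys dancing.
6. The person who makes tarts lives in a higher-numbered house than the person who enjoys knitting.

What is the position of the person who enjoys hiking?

4

Clue 3 places the person who enjoys painting in house 1.
From clue 3, the person who enjoys knitting must be in house 2.
That leaves dancing as the hobby for house 3.
House 4 hobby: only hiking fits.
Clue 5: the person who makes cake is in house 3.
So house 1 gets donuts for dessert.
House 2 dessert: only gelato fits.
That leaves tarts as the dessert for house 4.
So: house 1 = donuts/painting, house 2 = gelato/knitting, house 3 = cake/dancing, house 4 = tarts/hiking.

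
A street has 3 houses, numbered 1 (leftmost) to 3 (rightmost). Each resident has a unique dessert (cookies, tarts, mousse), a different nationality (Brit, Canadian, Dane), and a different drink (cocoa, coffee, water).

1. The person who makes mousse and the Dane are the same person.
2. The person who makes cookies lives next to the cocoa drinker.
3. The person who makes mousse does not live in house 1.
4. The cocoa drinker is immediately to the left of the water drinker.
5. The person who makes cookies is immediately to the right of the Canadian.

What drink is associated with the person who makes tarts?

cocoa

House 1 dessert: only tarts fits.
The person who makes cookies is narrowed to house 2 or 3; consider each.
Placing it in house 3 leads to a contradiction, so it's in house 2.
Clue 2: the cocoa drinker is in house 1.
Clue 4 places the water drinker in house 2.
The Canadian is in house 1 (clue 5).
That leaves mousse as the dessert for house 3.
That leaves coffee as the drink for house 3.
By clue 1, the Dane is in house 3.
The only nationality still possible for house 2 is Brit.
So: house 1 = tarts/Canadian/cocoa, house 2 = cookies/Brit/water, house 3 = mousse/Dane/coffee.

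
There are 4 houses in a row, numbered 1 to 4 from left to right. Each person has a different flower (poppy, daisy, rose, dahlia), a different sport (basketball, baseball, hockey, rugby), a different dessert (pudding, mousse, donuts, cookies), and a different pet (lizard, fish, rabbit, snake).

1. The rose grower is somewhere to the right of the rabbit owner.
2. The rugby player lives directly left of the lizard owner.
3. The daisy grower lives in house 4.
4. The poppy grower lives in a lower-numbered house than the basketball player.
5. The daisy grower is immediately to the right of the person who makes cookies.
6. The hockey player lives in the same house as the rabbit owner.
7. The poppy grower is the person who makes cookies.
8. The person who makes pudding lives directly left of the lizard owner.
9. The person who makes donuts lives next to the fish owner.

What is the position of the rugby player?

The daisy grower is in house 4 (clue 3).
From clue 5, the person who makes cookies must be in house 3.
By clue 7, the poppy grower is in house 3.
House 1's flower must be dahlia (nothing else left).
House 2's flower must be rose (nothing else left).
From clue 1, the rabbit owner must be in house 1.
By clue 4, the basketball player is in house 4.
Clue 6 places the hockey player in house 1.
So house 4 gets snake for pet.
By clue 2, the rugby player is in house 2.
The lizard owner is in house 3 (clue 2).
By clue 8, the person who makes pudding is in house 2.
That leaves baseball as the sport for house 3.
House 2's pet must be fish (nothing else left).
From clue 9, the person who makes donuts must be in house 1.
So house 4 gets mousse for dessert.
So: house 1 = dahlia/hockey/donuts/rabbit, house 2 = rose/rugby/pudding/fish, house 3 = poppy/baseball/cookies/lizard, house 4 = daisy/basketball/mousse/snake.

2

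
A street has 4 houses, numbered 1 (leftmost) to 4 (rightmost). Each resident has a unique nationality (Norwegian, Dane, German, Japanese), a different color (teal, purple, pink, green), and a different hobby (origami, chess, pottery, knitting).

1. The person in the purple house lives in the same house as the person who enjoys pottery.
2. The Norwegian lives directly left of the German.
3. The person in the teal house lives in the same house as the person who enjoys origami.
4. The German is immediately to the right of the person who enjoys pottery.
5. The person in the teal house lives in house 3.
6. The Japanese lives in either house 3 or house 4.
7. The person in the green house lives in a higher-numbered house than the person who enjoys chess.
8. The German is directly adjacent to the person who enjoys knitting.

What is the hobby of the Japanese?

knitting

By clue 5, the person in the teal house is in house 3.
From clue 3, the person who enjoys origami must be in house 3.
So house 4 gets knitting for hobby.
From clue 8, the German must be in house 3.
House 4 nationality: only Japanese fits.
Clue 2 places the Norwegian in house 2.
From clue 4, the person who enjoys pottery must be in house 2.
The only nationality still possible for house 1 is Dane.
The only hobby still possible for house 1 is chess.
Clue 1 places the person in the purple house in house 2.
House 1's color must be pink (nothing else left).
House 4's color must be green (nothing else left).
So: house 1 = Dane/pink/chess, house 2 = Norwegian/purple/pottery, house 3 = German/teal/origami, house 4 = Japanese/green/knitting.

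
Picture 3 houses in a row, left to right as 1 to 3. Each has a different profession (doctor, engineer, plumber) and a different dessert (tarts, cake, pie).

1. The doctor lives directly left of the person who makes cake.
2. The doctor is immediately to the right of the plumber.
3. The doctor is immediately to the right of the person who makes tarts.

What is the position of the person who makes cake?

Clue 2: the doctor is in house 2.
Clue 2 places the plumber in house 1.
By clue 3, the person who makes tarts is in house 1.
House 3's profession must be engineer (nothing else left).
By clue 1, the person who makes cake is in house 3.
House 2's dessert must be pie (nothing else left).
So: house 1 = plumber/tarts, house 2 = doctor/pie, house 3 = engineer/cake.

3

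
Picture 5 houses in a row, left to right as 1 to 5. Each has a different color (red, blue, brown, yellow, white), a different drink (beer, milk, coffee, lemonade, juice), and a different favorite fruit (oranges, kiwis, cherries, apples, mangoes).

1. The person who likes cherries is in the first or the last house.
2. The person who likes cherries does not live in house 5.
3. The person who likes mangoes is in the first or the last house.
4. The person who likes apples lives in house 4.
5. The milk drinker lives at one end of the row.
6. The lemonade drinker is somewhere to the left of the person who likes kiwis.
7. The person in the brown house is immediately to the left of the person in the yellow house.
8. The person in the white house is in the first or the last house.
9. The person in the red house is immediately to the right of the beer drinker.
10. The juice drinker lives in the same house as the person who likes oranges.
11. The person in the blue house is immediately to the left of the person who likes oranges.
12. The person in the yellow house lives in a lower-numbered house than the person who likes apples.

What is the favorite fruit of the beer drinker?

By clue 2, the person who likes cherries is in house 1.
The person who likes apples is in house 4 (clue 4).
That leaves mangoes as the favorite fruit for house 5.
That leaves red as the color for house 4.
House 5's color must be white (nothing else left).
By clue 9, the beer drinker is in house 3.
House 3's color must be yellow (nothing else left).
The only drink still possible for house 2 is juice.
So house 4 gets coffee for drink.
The only drink still possible for house 5 is milk.
Clue 7: the person in the brown house is in house 2.
Clue 10: the person who likes oranges is in house 2.
Clue 11: the person in the blue house is in house 1.
House 1's drink must be lemonade (nothing else left).
House 3 favorite fruit: only kiwis fits.
So: house 1 = blue/lemonade/cherries, house 2 = brown/juice/oranges, house 3 = yellow/beer/kiwis, house 4 = red/coffee/apples, house 5 = white/milk/mangoes.

kiwis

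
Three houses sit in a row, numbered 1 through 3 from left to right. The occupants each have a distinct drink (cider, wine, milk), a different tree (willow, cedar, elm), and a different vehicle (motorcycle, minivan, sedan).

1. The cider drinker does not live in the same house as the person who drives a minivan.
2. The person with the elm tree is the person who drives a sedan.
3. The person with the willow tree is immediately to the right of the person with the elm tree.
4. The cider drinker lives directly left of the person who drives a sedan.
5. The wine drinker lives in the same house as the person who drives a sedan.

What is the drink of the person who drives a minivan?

milk

From clue 2, the person with the elm tree must be in house 2.
The person who drives a sedan is in house 2 (clue 2).
The person with the willow tree is in house 3 (clue 3).
Clue 4: the cider drinker is in house 1.
Clue 5: the wine drinker is in house 2.
The only drink still possible for house 3 is milk.
House 1 tree: only cedar fits.
Clue 1: the person who drives a minivan is in house 3.
That leaves motorcycle as the vehicle for house 1.
So: house 1 = cider/cedar/motorcycle, house 2 = wine/elm/sedan, house 3 = milk/willow/minivan.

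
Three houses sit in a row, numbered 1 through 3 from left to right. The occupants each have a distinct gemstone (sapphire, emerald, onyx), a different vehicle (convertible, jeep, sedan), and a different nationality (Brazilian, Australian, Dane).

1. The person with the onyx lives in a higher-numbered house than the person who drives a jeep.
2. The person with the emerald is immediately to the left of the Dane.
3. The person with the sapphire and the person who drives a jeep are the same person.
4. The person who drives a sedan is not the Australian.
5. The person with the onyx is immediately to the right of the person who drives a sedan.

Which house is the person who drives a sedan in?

House 3's gemstone must be onyx (nothing else left).
So house 3 gets convertible for vehicle.
The person who drives a sedan is in house 2 (clue 5).
House 1 vehicle: only jeep fits.
Clue 3: the person with the sapphire is in house 1.
House 2 gemstone: only emerald fits.
Clue 2: the Dane is in house 3.
House 2 nationality: only Brazilian fits.
House 1's nationality must be Australian (nothing else left).
So: house 1 = sapphire/jeep/Australian, house 2 = emerald/sedan/Brazilian, house 3 = onyx/convertible/Dane.

2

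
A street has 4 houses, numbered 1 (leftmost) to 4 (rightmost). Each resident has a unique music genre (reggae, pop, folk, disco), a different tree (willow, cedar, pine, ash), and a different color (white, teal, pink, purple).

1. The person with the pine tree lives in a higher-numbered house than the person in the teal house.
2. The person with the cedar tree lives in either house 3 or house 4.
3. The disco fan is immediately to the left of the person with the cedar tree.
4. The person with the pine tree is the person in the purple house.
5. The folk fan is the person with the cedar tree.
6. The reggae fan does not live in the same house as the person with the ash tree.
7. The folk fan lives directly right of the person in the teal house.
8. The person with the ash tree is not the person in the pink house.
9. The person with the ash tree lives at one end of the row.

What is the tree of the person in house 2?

The only tree still possible for house 2 is willow.
House 1 tree: only ash fits.
House 1's music genre must be pop (nothing else left).
That leaves white as the color for house 1.
The disco fan is narrowed to house 2 or 3; consider each.
Placing it in house 3 leads to a contradiction, so it's in house 2.
By clue 3, the person with the cedar tree is in house 3.
Clue 5: the folk fan is in house 3.
Clue 7 places the person in the teal house in house 2.
The only music genre still possible for house 4 is reggae.
House 4's tree must be pine (nothing else left).
By clue 4, the person in the purple house is in house 4.
So house 3 gets pink for color.
So: house 1 = pop/ash/white, house 2 = disco/willow/teal, house 3 = folk/cedar/pink, house 4 = reggae/pine/purple.

willow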